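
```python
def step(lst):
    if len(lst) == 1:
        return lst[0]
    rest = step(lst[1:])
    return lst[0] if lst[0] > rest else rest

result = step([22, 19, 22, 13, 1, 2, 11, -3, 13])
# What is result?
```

Recursive max over [22, 19, 22, 13, 1, 2, 11, -3, 13] = 22

Answer: 22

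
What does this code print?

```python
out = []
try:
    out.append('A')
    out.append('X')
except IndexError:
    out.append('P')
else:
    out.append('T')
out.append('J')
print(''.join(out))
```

Execution trace: 'A' (try body) → 'X' (try body, no exception) → 'T' (else) → 'J' (after the try/except). Output: AXTJ

Answer: AXTJ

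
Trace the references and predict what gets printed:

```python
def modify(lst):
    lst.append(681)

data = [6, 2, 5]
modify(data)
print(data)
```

Key concept: function modifies passed list.
Step by step:
`data = [6, 2, 5]` → data = [6, 2, 5]
`modify(data)` → data = [6, 2, 5, 681]
`print(data)` → prints [6, 2, 5, 681]

Answer: [6, 2, 5, 681]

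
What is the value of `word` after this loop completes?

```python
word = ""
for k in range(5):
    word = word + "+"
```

Repeat '+' 5 times
`word` takes the values: "" → "+" → "++" → "+++" → "++++" → "+++++"

Answer: "+++++"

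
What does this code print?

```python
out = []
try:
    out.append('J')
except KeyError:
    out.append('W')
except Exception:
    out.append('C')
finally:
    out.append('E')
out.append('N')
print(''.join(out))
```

Execution trace: 'J' (try body, no exception) → 'E' (finally) → 'N' (after the try/except). Output: JEN

Answer: JEN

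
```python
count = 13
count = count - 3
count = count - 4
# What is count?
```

Trace:
`count = 13` → count = 13
`count = count - 3` → count = 10
`count = count - 4` → count = 6
So count = 6

Answer: 6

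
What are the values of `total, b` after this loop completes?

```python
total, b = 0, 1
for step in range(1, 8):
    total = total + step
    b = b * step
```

Sum and factorial of 1 to 7
`total, b` takes the values: (0, 1) → (1, 1) → (3, 1) → (3, 2) → (6, 2) → (6, 6) → (10, 6) → (10, 24) → (15, 24) → (15, 120) → (21, 120) → (21, 720) → (28, 720) → (28, 5040)

Answer: 28, 5040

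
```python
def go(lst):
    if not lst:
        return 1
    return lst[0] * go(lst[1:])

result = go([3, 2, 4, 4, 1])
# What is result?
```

Product over [3, 2, 4, 4, 1] = 3 * 2 * 4 * 4 * 1 = 96

Answer: 96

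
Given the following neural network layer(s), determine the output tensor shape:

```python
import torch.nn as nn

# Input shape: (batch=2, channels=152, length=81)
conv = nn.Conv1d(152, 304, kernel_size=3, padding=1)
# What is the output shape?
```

Input: (2, 152, 81) -> Output: (2, 304, 81)

Answer: (2, 304, 81)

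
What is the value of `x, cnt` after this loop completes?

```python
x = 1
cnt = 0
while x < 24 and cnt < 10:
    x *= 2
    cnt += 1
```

Double until >= 24 or 10 iterations
`x, cnt` takes the values: (1, 0) → (2, 0) → (2, 1) → (4, 1) → (4, 2) → (8, 2) → (8, 3) → (16, 3) → (16, 4) → (32, 4) → (32, 5)

Answer: 32, 5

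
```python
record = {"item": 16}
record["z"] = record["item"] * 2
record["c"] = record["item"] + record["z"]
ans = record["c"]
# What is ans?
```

Trace:
`record = {"item": 16}` → record = {'item': 16}
`record["z"] = record["item"] * 2` → record = {'item': 16, 'z': 32}
`record["c"] = record["item"] + record["z"]` → record = {'item': 16, 'z': 32, 'c': 48}
`ans = record["c"]` → ans = 48
So ans = 48

Answer: 48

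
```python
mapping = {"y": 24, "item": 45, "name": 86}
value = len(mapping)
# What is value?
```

Trace:
`mapping = {"y": 24, "item": 45, "name": 86}` → mapping = {'y': 24, 'item': 45, 'name': 86}
`value = len(mapping)` → value = 3
So value = 3

Answer: 3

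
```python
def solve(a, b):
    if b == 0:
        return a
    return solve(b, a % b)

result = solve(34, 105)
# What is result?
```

solve(34, 105) -> solve(105, 34) -> solve(34, 3) -> solve(3, 1) -> solve(1, 0) -> 1

Answer: 1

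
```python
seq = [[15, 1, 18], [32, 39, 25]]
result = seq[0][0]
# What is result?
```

Trace:
`seq = [[15, 1, 18], [32, 39, 25]]` → seq = [[15, 1, 18], [32, 39, 25]]
`result = seq[0][0]` → result = 15
So result = 15

Answer: 15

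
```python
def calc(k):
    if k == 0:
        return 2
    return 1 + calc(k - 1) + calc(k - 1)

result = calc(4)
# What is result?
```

calc(k) = 1 + 2·calc(k-1), calc(0)=2. Closed form: (2+1)·2^4 - 1 = 47.

Answer: 47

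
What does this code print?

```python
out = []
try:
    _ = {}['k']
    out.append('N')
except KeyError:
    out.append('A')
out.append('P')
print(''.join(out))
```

Execution trace: 'A' (except KeyError) → 'P' (after the try/except). Output: AP

Answer: AP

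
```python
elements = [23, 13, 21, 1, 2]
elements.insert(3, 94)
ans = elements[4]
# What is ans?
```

Trace:
`elements = [23, 13, 21, 1, 2]` → elements = [23, 13, 21, 1, 2]
`elements.insert(3, 94)` → elements = [23, 13, 21, 94, 1, 2]
`ans = elements[4]` → ans = 1
So ans = 1

Answer: 1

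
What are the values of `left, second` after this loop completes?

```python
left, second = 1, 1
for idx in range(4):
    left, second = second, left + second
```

Fibonacci: after 4 iterations
`left, second` takes the values: (1, 1) → (1, 2) → (2, 3) → (3, 5) → (5, 8)

Answer: 5, 8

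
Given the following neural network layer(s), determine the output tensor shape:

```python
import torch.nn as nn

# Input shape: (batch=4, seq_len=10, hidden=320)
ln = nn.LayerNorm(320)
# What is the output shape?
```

Input: (4, 10, 320) -> Output: (4, 10, 320)

Answer: (4, 10, 320)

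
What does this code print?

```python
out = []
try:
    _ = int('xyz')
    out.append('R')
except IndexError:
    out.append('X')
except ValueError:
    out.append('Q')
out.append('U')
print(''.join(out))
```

Execution trace: 'Q' (except ValueError) → 'U' (after the try/except). Output: QU

Answer: QU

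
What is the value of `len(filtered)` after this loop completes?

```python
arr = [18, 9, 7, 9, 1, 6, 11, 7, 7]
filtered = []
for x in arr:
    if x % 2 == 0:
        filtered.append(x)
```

Count even numbers in [18, 9, 7, 9, 1, 6, 11, 7, 7]
`filtered` takes the values: [] → [18] → [18, 6]
So `len(filtered)` = 2

Answer: 2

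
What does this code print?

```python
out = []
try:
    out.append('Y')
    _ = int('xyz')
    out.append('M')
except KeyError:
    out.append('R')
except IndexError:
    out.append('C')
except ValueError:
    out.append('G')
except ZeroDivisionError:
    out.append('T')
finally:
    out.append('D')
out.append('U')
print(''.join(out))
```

Execution trace: 'Y' (try body) → 'G' (except ValueError) → 'D' (finally) → 'U' (after the try/except). Output: YGDU

Answer: YGDU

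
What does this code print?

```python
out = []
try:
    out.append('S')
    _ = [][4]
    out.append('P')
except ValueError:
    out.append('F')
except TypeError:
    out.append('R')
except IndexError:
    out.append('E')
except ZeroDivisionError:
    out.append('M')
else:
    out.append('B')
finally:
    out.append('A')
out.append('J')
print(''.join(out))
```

Execution trace: 'S' (try body) → 'E' (except IndexError) → 'A' (finally) → 'J' (after the try/except). Output: SEAJ

Answer: SEAJ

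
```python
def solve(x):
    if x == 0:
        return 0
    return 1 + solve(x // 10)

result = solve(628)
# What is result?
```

Count of digits of 628: 3

Answer: 3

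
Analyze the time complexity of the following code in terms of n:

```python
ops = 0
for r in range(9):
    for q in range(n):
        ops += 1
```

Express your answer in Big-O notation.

Each loop level contributes: 1 × n. Multiplying the contributions gives O(n).

Answer: O(n)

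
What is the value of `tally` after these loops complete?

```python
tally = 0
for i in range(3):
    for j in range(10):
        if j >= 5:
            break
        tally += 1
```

Inner breaks at 5, outer runs 3 times
`tally` takes the values: 0 → 1 → 2 → 3 → 4 → 5 → 6 → 7 → 8 → 9 → 10 → 11 → 12 → 13 → 14 → 15

Answer: 15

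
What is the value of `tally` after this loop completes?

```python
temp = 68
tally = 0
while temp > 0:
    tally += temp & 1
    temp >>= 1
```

Count set bits in 68 (binary: 0b1000100)
`tally` takes the values: 0 → 1 → 2

Answer: 2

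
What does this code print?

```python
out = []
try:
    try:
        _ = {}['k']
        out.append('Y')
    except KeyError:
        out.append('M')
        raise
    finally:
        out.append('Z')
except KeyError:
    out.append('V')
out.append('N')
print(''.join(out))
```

Execution trace: 'M' (inner except KeyError) → 'Z' (inner finally) → 'V' (outer except KeyError) → 'N' (after the try/except). Output: MZVN

Answer: MZVN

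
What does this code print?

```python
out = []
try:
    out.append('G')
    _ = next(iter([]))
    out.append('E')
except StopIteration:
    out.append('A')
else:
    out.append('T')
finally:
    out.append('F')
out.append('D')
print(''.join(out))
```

Execution trace: 'G' (try body) → 'A' (except StopIteration) → 'F' (finally) → 'D' (after the try/except). Output: GAFD

Answer: GAFD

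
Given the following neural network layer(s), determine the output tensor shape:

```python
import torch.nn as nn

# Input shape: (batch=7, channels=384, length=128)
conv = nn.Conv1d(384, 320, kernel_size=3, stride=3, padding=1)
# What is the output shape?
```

Input: (7, 384, 128) -> Output: (7, 320, 43)

Answer: (7, 320, 43)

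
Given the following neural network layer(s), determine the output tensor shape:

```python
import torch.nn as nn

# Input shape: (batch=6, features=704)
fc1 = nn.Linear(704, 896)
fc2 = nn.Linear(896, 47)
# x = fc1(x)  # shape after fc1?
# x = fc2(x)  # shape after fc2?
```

Input: (6, 704) -> after fc1: (6, 896) -> Output: (6, 47)

Answer: (6, 47)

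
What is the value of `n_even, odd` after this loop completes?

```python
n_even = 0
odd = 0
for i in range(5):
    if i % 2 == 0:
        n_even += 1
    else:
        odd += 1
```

Count evens and odds in range(5)
`n_even, odd` takes the values: (0, 0) → (1, 0) → (1, 1) → (2, 1) → (2, 2) → (3, 2)

Answer: 3, 2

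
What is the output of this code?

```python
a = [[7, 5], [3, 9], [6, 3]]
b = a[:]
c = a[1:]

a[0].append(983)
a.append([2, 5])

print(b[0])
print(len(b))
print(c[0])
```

Key concept: slice with nested mutation.
Step by step:
`a = [[7, 5], [3, 9], [6, 3]]` → a = [[7, 5], [3, 9], [6, 3]]
`b = a[:]` → b = [[7, 5], [3, 9], [6, 3]]
`c = a[1:]` → c = [[3, 9], [6, 3]]
`a[0].append(983)` → a = [[7, 5, 983], [3, 9], [6, 3]]; b = [[7, 5, 983], [3, 9], [6, 3]]
`a.append([2, 5])` → a = [[7, 5, 983], [3, 9], [6, 3], [2, 5]]
`print(b[0])` → prints [7, 5, 983]
`print(len(b))` → prints 3
`print(c[0])` → prints [3, 9]

Answer:
[7, 5, 983]
3
[3, 9]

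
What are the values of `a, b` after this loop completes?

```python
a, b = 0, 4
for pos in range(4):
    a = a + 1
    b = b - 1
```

a goes 0→4, b goes 4→0
`a, b` takes the values: (0, 4) → (1, 4) → (1, 3) → (2, 3) → (2, 2) → (3, 2) → (3, 1) → (4, 1) → (4, 0)

Answer: 4, 0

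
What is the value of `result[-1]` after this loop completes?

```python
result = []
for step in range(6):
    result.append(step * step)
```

Last element of squares 0 to 5
`result` takes the values: [] → [0] → [0, 1] → [0, 1, 4] → [0, 1, 4, 9] → [0, 1, 4, 9, 16] → [0, 1, 4, 9, 16, 25]
So `result[-1]` = 25

Answer: 25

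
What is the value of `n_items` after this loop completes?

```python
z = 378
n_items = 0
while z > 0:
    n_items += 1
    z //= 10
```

Count digits by repeated division by 10
`n_items` takes the values: 0 → 1 → 2 → 3

Answer: 3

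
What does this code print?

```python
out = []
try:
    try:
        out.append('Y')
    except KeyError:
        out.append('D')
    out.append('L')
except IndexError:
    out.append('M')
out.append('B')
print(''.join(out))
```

Execution trace: 'Y' (inner try body, no exception) → 'L' (try body, no exception) → 'B' (after the try/except). Output: YLB

Answer: YLB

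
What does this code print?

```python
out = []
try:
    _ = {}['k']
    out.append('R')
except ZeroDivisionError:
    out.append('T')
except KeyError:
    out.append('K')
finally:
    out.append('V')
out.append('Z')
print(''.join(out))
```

Execution trace: 'K' (except KeyError) → 'V' (finally) → 'Z' (after the try/except). Output: KVZ

Answer: KVZ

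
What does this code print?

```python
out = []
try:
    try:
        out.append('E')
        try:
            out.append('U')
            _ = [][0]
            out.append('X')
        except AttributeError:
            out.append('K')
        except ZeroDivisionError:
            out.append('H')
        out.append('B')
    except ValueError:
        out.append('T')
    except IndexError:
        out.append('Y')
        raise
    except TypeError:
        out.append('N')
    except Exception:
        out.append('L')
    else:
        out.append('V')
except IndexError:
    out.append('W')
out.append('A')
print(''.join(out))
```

Execution trace: 'E' (try body) → 'U' (inner try body) → 'Y' (except IndexError) → 'W' (outer except IndexError) → 'A' (after the try/except). Output: EUYWA

Answer: EUYWA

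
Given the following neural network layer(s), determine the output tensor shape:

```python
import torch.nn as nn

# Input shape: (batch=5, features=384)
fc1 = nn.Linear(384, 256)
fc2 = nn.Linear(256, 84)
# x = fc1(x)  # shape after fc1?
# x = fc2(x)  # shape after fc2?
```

Input: (5, 384) -> after fc1: (5, 256) -> Output: (5, 84)

Answer: (5, 84)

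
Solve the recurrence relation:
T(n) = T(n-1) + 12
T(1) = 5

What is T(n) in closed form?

Unrolling: T(n) = T(1) + 12·(n-1) = 5 + 12(n-1) = 12n - 7.

Answer: T(n) = 12n - 7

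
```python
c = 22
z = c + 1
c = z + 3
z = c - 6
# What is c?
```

Trace:
`c = 22` → c = 22
`z = c + 1` → z = 23
`c = z + 3` → c = 26
`z = c - 6` → z = 20
So c = 26

Answer: 26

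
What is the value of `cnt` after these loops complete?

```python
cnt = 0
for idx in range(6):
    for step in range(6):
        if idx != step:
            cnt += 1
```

6² - 6 (exclude diagonal)
`cnt` takes the values: 0 → 1 → 2 → 3 → 4 → 5 → 6 → 7 → 8 → 9 → 10 → 11 → 12 → 13 → 14 → 15 → 16 → 17 → 18 → 19 → 20 → 21 → 22 → 23 → 24 → 25 → 26 → 27 → 28 → 29 → 30

Answer: 30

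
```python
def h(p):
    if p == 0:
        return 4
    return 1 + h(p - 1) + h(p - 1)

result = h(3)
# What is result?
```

h(p) = 1 + 2·h(p-1), h(0)=4. Closed form: (4+1)·2^3 - 1 = 39.

Answer: 39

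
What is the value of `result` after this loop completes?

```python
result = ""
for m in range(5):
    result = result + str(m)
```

Concatenate digits 0 to 4
`result` takes the values: "" → "0" → "01" → "012" → "0123" → "01234"

Answer: "01234"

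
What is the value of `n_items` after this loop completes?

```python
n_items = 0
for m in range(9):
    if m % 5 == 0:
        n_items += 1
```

Count numbers divisible by 5 in range(9)
`n_items` takes the values: 0 → 1 → 2

Answer: 2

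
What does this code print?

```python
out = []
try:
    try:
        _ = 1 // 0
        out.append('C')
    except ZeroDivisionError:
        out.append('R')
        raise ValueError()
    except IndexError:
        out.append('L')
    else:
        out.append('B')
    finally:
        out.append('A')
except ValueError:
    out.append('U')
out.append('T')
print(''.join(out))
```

Execution trace: 'R' (inner except ZeroDivisionError) → 'A' (inner finally) → 'U' (outer except ValueError) → 'T' (after the try/except). Output: RAUT

Answer: RAUT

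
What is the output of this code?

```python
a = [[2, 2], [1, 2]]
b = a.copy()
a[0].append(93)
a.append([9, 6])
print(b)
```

Key concept: shallow copy with nested lists.
Step by step:
`a = [[2, 2], [1, 2]]` → a = [[2, 2], [1, 2]]
`b = a.copy()` → b = [[2, 2], [1, 2]]
`a[0].append(93)` → a = [[2, 2, 93], [1, 2]]; b = [[2, 2, 93], [1, 2]]
`a.append([9, 6])` → a = [[2, 2, 93], [1, 2], [9, 6]]
`print(b)` → prints [[2, 2, 93], [1, 2]]

Answer: [[2, 2, 93], [1, 2]]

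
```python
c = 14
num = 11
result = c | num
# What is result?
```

Trace:
`c = 14` → c = 14
`num = 11` → num = 11
`result = c | num` → result = 15
So result = 15

Answer: 15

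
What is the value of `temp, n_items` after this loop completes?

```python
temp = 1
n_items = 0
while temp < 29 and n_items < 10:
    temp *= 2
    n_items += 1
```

Double until >= 29 or 10 iterations
`temp, n_items` takes the values: (1, 0) → (2, 0) → (2, 1) → (4, 1) → (4, 2) → (8, 2) → (8, 3) → (16, 3) → (16, 4) → (32, 4) → (32, 5)

Answer: 32, 5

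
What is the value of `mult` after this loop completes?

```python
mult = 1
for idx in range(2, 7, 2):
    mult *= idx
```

Product of even numbers 2 to 6
`mult` takes the values: 1 → 2 → 8 → 48

Answer: 48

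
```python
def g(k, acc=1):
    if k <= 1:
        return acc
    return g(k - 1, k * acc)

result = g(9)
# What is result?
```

Accumulator trace (n, acc): (9, 1) -> (8, 9) -> (7, 72) -> (6, 504) -> (5, 3024) -> (4, 15120) -> (3, 60480) -> (2, 181440) -> (1, 362880) -> return 362880

Answer: 362880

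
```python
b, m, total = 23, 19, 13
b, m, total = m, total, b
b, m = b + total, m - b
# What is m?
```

Trace:
`b, m, total = 23, 19, 13` → b = 23; m = 19; total = 13
`b, m, total = m, total, b` → b = 19; m = 13; total = 23
`b, m = b + total, m - b` → b = 42; m = -6
So m = -6

Answer: -6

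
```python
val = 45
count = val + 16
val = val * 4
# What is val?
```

Trace:
`val = 45` → val = 45
`count = val + 16` → count = 61
`val = val * 4` → val = 180
So val = 180

Answer: 180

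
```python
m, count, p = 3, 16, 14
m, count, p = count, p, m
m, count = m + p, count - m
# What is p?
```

Trace:
`m, count, p = 3, 16, 14` → m = 3; count = 16; p = 14
`m, count, p = count, p, m` → m = 16; count = 14; p = 3
`m, count = m + p, count - m` → m = 19; count = -2
So p = 3

Answer: 3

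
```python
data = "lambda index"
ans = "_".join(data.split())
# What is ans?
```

Trace:
`data = "lambda index"` → data = 'lambda index'
`ans = "_".join(data.split())` → ans = 'lambda_index'
So ans = 'lambda_index'

Answer: 'lambda_index'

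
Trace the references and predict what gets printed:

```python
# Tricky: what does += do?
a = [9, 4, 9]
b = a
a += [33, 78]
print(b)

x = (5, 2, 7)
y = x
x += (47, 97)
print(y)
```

Key concept: += behavior differs for mutable vs immutable.
Step by step:
`a = [9, 4, 9]` → a = [9, 4, 9]
`b = a` → b = [9, 4, 9] (same object as a)
`a += [33, 78]` → a = [9, 4, 9, 33, 78] (same object as b); b = [9, 4, 9, 33, 78] (same object as a)
`print(b)` → prints [9, 4, 9, 33, 78]
`x = (5, 2, 7)` → x = (5, 2, 7)
`y = x` → y = (5, 2, 7)
`x += (47, 97)` → x = (5, 2, 7, 47, 97)
`print(y)` → prints (5, 2, 7)

Answer:
[9, 4, 9, 33, 78]
(5, 2, 7)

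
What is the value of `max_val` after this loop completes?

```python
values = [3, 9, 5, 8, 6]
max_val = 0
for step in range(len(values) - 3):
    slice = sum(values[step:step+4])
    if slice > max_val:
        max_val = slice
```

Max sum of 4-element window in [3, 9, 5, 8, 6]
`max_val` takes the values: 0 → 25 → 28

Answer: 28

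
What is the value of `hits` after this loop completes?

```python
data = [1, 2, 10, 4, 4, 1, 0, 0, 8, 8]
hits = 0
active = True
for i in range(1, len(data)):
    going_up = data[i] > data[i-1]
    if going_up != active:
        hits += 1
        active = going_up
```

Count direction changes in [1, 2, 10, 4, 4, 1, 0, 0, 8, 8]
`hits` takes the values: 0 → 1 → 2 → 3

Answer: 3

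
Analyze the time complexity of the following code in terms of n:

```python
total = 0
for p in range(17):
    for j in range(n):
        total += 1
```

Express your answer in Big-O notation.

Each loop level contributes: 1 × n. Multiplying the contributions gives O(n).

Answer: O(n)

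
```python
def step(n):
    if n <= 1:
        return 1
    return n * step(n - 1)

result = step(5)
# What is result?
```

step(5) = 5 * 4 * 3 * 2 * 1 = 120

Answer: 120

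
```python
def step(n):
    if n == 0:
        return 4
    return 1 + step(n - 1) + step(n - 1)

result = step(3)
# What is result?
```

step(n) = 1 + 2·step(n-1), step(0)=4. Closed form: (4+1)·2^3 - 1 = 39.

Answer: 39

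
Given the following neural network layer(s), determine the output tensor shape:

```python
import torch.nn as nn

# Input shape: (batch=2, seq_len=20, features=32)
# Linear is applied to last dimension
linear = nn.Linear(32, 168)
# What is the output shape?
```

Input: (2, 20, 32) -> Output: (2, 20, 168)

Answer: (2, 20, 168)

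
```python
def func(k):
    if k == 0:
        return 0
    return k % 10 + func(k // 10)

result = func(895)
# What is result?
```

Sum of digits of 895: 5 + 9 + 8 = 22

Answer: 22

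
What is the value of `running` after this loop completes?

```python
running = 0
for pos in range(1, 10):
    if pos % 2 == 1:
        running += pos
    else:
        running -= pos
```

Add odd, subtract even
`running` takes the values: 0 → 1 → -1 → 2 → -2 → 3 → -3 → 4 → -4 → 5

Answer: 5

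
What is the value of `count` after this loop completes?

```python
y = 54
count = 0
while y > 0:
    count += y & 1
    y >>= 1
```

Count set bits in 54 (binary: 0b110110)
`count` takes the values: 0 → 1 → 2 → 3 → 4

Answer: 4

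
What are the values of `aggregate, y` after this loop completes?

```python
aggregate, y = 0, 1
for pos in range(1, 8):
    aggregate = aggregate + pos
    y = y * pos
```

Sum and factorial of 1 to 7
`aggregate, y` takes the values: (0, 1) → (1, 1) → (3, 1) → (3, 2) → (6, 2) → (6, 6) → (10, 6) → (10, 24) → (15, 24) → (15, 120) → (21, 120) → (21, 720) → (28, 720) → (28, 5040)

Answer: 28, 5040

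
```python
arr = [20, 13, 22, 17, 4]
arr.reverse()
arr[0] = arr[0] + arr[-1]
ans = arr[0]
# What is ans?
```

Trace:
`arr = [20, 13, 22, 17, 4]` → arr = [20, 13, 22, 17, 4]
`arr.reverse()` → arr = [4, 17, 22, 13, 20]
`arr[0] = arr[0] + arr[-1]` → arr = [24, 17, 22, 13, 20]
`ans = arr[0]` → ans = 24
So ans = 24

Answer: 24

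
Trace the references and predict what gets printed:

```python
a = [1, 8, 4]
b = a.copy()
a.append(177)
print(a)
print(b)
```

Key concept: list.copy() creates independent copy.
Step by step:
`a = [1, 8, 4]` → a = [1, 8, 4]
`b = a.copy()` → b = [1, 8, 4]
`a.append(177)` → a = [1, 8, 4, 177]
`print(a)` → prints [1, 8, 4, 177]
`print(b)` → prints [1, 8, 4]

Answer:
[1, 8, 4, 177]
[1, 8, 4]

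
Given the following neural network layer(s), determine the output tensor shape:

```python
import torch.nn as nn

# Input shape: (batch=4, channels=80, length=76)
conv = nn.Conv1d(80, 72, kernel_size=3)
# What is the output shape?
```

Input: (4, 80, 76) -> Output: (4, 72, 74)

Answer: (4, 72, 74)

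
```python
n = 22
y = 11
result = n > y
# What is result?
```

Trace:
`n = 22` → n = 22
`y = 11` → y = 11
`result = n > y` → result = True
So result = True

Answer: True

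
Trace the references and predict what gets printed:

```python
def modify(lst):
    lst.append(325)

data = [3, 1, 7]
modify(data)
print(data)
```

Key concept: function modifies passed list.
Step by step:
`data = [3, 1, 7]` → data = [3, 1, 7]
`modify(data)` → data = [3, 1, 7, 325]
`print(data)` → prints [3, 1, 7, 325]

Answer: [3, 1, 7, 325]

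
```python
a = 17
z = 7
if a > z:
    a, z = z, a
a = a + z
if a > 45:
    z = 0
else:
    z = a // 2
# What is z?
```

Trace:
`a = 17` → a = 17
`z = 7` → z = 7
`if a > z: ...` → a > z is True → a = 7; z = 17
`a = a + z` → a = 24
`if a > 45: ...` → a > 45 is False, take else branch → z = 12
So z = 12

Answer: 12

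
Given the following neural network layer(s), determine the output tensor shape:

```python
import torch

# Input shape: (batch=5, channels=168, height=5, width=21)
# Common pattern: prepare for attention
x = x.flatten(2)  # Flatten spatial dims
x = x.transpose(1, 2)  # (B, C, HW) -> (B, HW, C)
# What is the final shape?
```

Input: (5, 168, 5, 21) -> after flatten(2): (5, 168, 105) -> Output: (5, 105, 168)

Answer: (5, 105, 168)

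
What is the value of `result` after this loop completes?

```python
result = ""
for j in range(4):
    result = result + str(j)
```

Concatenate digits 0 to 3
`result` takes the values: "" → "0" → "01" → "012" → "0123"

Answer: "0123"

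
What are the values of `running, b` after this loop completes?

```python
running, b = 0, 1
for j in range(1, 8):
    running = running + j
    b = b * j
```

Sum and factorial of 1 to 7
`running, b` takes the values: (0, 1) → (1, 1) → (3, 1) → (3, 2) → (6, 2) → (6, 6) → (10, 6) → (10, 24) → (15, 24) → (15, 120) → (21, 120) → (21, 720) → (28, 720) → (28, 5040)

Answer: 28, 5040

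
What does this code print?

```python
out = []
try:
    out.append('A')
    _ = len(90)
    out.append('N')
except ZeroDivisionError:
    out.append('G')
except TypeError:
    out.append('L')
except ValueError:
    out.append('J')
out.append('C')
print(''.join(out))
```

Execution trace: 'A' (try body) → 'L' (except TypeError) → 'C' (after the try/except). Output: ALC

Answer: ALC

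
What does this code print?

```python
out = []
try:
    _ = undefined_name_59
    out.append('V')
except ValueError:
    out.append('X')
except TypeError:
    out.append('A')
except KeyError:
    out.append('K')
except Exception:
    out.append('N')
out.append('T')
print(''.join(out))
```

Execution trace: 'N' (except Exception) → 'T' (after the try/except). Output: NT

Answer: NT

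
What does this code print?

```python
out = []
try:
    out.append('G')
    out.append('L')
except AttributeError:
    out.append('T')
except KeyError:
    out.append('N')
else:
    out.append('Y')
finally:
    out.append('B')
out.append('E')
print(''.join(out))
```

Execution trace: 'G' (try body) → 'L' (try body, no exception) → 'Y' (else) → 'B' (finally) → 'E' (after the try/except). Output: GLYBE

Answer: GLYBE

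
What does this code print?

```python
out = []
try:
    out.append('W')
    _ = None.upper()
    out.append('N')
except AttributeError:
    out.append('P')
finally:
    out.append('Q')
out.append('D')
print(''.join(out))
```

Execution trace: 'W' (try body) → 'P' (except AttributeError) → 'Q' (finally) → 'D' (after the try/except). Output: WPQD

Answer: WPQD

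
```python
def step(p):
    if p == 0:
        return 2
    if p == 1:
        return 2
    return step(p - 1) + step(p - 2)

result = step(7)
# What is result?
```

Build up from base cases: step(0)=2, step(1)=2, step(2)=4, step(3)=6, step(4)=10, step(5)=16, step(6)=26, ..., step(7)=42

Answer: 42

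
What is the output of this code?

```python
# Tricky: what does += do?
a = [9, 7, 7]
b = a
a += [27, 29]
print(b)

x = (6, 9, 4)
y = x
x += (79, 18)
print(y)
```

Key concept: += behavior differs for mutable vs immutable.
Step by step:
`a = [9, 7, 7]` → a = [9, 7, 7]
`b = a` → b = [9, 7, 7] (same object as a)
`a += [27, 29]` → a = [9, 7, 7, 27, 29] (same object as b); b = [9, 7, 7, 27, 29] (same object as a)
`print(b)` → prints [9, 7, 7, 27, 29]
`x = (6, 9, 4)` → x = (6, 9, 4)
`y = x` → y = (6, 9, 4)
`x += (79, 18)` → x = (6, 9, 4, 79, 18)
`print(y)` → prints (6, 9, 4)

Answer:
[9, 7, 7, 27, 29]
(6, 9, 4)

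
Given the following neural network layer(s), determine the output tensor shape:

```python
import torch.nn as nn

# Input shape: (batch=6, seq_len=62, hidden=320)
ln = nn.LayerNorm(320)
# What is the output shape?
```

Input: (6, 62, 320) -> Output: (6, 62, 320)

Answer: (6, 62, 320)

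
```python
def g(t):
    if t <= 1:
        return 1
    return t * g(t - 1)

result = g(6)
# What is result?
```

g(6) = 6 * 5 * 4 * 3 * 2 * 1 = 720

Answer: 720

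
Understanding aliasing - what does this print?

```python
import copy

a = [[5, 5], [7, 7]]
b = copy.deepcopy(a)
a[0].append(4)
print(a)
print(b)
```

Key concept: deep copy is fully independent.
Step by step:
`a = [[5, 5], [7, 7]]` → a = [[5, 5], [7, 7]]
`b = copy.deepcopy(a)` → b = [[5, 5], [7, 7]]
`a[0].append(4)` → a = [[5, 5, 4], [7, 7]]
`print(a)` → prints [[5, 5, 4], [7, 7]]
`print(b)` → prints [[5, 5], [7, 7]]

Answer:
[[5, 5, 4], [7, 7]]
[[5, 5], [7, 7]]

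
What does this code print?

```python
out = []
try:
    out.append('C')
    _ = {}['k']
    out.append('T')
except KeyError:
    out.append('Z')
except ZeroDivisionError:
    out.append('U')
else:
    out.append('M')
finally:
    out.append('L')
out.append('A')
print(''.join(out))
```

Execution trace: 'C' (try body) → 'Z' (except KeyError) → 'L' (finally) → 'A' (after the try/except). Output: CZLA

Answer: CZLA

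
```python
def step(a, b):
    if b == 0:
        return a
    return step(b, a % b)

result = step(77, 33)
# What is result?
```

step(77, 33) -> step(33, 11) -> step(11, 0) -> 11

Answer: 11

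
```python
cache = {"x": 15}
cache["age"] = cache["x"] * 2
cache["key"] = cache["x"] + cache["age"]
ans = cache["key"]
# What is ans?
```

Trace:
`cache = {"x": 15}` → cache = {'x': 15}
`cache["age"] = cache["x"] * 2` → cache = {'x': 15, 'age': 30}
`cache["key"] = cache["x"] + cache["age"]` → cache = {'x': 15, 'age': 30, 'key': 45}
`ans = cache["key"]` → ans = 45
So ans = 45

Answer: 45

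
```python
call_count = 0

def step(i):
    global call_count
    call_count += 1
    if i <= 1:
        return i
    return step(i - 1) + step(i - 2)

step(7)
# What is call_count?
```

Calls(i) = 1 + Calls(i-1) + Calls(i-2); Calls(0)=Calls(1)=1. For i=7 this gives 41.

Answer: 41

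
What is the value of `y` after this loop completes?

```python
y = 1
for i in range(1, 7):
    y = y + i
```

Start at 1, add 1 through 6
`y` takes the values: 1 → 2 → 4 → 7 → 11 → 16 → 22

Answer: 22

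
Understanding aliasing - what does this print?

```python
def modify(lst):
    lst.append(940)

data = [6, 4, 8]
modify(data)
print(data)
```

Key concept: function modifies passed list.
Step by step:
`data = [6, 4, 8]` → data = [6, 4, 8]
`modify(data)` → data = [6, 4, 8, 940]
`print(data)` → prints [6, 4, 8, 940]

Answer: [6, 4, 8, 940]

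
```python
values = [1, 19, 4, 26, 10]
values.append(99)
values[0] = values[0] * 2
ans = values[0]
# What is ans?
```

Trace:
`values = [1, 19, 4, 26, 10]` → values = [1, 19, 4, 26, 10]
`values.append(99)` → values = [1, 19, 4, 26, 10, 99]
`values[0] = values[0] * 2` → values = [2, 19, 4, 26, 10, 99]
`ans = values[0]` → ans = 2
So ans = 2

Answer: 2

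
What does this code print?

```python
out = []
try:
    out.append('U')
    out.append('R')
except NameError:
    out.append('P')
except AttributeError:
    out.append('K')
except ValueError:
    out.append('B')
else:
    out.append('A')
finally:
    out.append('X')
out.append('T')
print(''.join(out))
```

Execution trace: 'U' (try body) → 'R' (try body, no exception) → 'A' (else) → 'X' (finally) → 'T' (after the try/except). Output: URAXT

Answer: URAXT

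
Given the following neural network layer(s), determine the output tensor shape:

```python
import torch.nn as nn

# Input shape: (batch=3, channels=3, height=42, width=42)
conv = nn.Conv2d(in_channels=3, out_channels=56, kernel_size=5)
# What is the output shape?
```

Input: (3, 3, 42, 42) -> Output: (3, 56, 38, 38)

Answer: (3, 56, 38, 38)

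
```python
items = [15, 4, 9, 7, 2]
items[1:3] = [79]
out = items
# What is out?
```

Trace:
`items = [15, 4, 9, 7, 2]` → items = [15, 4, 9, 7, 2]
`items[1:3] = [79]` → items = [15, 79, 7, 2]
`out = items` → out = [15, 79, 7, 2]
So out = [15, 79, 7, 2]

Answer: [15, 79, 7, 2]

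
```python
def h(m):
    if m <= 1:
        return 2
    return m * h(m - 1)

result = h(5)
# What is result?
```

h(5) = 5 * 4 * 3 * 2 * 2 = 240

Answer: 240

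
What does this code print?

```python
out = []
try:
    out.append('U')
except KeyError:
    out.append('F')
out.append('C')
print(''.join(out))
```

Execution trace: 'U' (try body, no exception) → 'C' (after the try/except). Output: UC

Answer: UC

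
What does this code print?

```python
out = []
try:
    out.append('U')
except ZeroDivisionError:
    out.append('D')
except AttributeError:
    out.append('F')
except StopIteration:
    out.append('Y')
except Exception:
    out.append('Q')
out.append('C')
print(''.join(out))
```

Execution trace: 'U' (try body, no exception) → 'C' (after the try/except). Output: UC

Answer: UC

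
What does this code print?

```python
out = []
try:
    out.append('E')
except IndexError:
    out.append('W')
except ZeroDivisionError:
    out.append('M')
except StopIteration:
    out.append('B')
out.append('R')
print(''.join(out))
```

Execution trace: 'E' (try body, no exception) → 'R' (after the try/except). Output: ER

Answer: ER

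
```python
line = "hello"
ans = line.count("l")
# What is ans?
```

Trace:
`line = "hello"` → line = 'hello'
`ans = line.count("l")` → ans = 2
So ans = 2

Answer: 2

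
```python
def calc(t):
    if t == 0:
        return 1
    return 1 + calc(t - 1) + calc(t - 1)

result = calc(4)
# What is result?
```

calc(t) = 1 + 2·calc(t-1), calc(0)=1. Closed form: (1+1)·2^4 - 1 = 31.

Answer: 31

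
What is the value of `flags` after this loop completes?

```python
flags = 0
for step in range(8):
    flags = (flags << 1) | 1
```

Build 8 consecutive 1-bits: 0b11111111
`flags` takes the values: 0 → 1 → 3 → 7 → 15 → 31 → 63 → 127 → 255

Answer: 255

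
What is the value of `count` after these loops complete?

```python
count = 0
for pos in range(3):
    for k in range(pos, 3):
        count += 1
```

Upper triangle: 3 + 2 + ... + 1
`count` takes the values: 0 → 1 → 2 → 3 → 4 → 5 → 6

Answer: 6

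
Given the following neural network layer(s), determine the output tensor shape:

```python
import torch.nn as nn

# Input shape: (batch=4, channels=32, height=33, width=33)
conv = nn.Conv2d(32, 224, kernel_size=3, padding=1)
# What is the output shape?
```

Input: (4, 32, 33, 33) -> Output: (4, 224, 33, 33)

Answer: (4, 224, 33, 33)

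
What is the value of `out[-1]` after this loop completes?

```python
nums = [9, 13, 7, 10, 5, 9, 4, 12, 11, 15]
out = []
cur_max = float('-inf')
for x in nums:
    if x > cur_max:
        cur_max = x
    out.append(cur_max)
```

Running max ends at 15
`out` takes the values: [] → [9] → [9, 13] → [9, 13, 13] → [9, 13, 13, 13] → [9, 13, 13, 13, 13] → [9, 13, 13, 13, 13, 13] → [9, 13, 13, 13, 13, 13, 13] → [9, 13, 13, 13, 13, 13, 13, 13] → [9, 13, 13, 13, 13, 13, 13, 13, 13] → [9, 13, 13, 13, 13, 13, 13, 13, 13, 15]
So `out[-1]` = 15

Answer: 15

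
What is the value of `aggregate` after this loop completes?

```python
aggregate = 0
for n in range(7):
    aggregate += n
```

Sum of 0 to 6 = 21
`aggregate` takes the values: 0 → 1 → 3 → 6 → 10 → 15 → 21

Answer: 21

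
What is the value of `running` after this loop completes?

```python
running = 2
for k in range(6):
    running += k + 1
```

Start at 2, add 1 to 6 = 23
`running` takes the values: 2 → 3 → 5 → 8 → 12 → 17 → 23

Answer: 23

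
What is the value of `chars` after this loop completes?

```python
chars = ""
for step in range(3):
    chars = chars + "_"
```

Repeat '_' 3 times
`chars` takes the values: "" → "_" → "__" → "___"

Answer: "___"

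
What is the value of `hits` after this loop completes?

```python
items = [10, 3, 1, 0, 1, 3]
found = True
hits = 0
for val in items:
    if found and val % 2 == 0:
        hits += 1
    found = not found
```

Count even values at even positions
`hits` takes the values: 0 → 1

Answer: 1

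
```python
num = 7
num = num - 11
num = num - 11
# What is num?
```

Trace:
`num = 7` → num = 7
`num = num - 11` → num = -4
`num = num - 11` → num = -15
So num = -15

Answer: -15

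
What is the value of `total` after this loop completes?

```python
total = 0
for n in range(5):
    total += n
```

Sum of 0 to 4 = 10
`total` takes the values: 0 → 1 → 3 → 6 → 10

Answer: 10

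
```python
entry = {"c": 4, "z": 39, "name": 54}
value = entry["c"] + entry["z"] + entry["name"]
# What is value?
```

Trace:
`entry = {"c": 4, "z": 39, "name": 54}` → entry = {'c': 4, 'z': 39, 'name': 54}
`value = entry["c"] + entry["z"] + entry["name"]` → value = 97
So value = 97

Answer: 97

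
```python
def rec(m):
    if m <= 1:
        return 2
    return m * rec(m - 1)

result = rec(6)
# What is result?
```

rec(6) = 6 * 5 * 4 * 3 * 2 * 2 = 1440

Answer: 1440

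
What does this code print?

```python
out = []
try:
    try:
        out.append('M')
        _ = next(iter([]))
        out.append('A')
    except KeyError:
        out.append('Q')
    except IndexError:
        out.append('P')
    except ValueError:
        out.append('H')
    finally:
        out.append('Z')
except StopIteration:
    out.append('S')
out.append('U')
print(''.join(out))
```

Execution trace: 'M' (try body) → 'Z' (finally) → 'S' (outer except StopIteration) → 'U' (after the try/except). Output: MZSU

Answer: MZSU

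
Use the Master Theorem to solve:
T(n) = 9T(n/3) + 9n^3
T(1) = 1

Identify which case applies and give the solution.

a=9, b=3, f(n)=9n^3. log_3(9) = 2. Since c=3 > 2 and the regularity condition holds (9(n/3)^3 = (9/3^3)n^3 with 9/3^3 < 1), Case 3 applies: T(n) = Θ(f(n)) = O(n^3).

Answer: O(n^3) - Case 3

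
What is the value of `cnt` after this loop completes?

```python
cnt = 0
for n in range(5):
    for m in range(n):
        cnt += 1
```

Triangle number: 0+1+2+...+4
`cnt` takes the values: 0 → 1 → 2 → 3 → 4 → 5 → 6 → 7 → 8 → 9 → 10

Answer: 10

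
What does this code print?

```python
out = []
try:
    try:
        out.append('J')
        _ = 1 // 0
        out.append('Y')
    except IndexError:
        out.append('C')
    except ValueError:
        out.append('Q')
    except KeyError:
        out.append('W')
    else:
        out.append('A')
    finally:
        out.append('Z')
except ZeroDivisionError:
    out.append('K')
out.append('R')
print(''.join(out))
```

Execution trace: 'J' (try body) → 'Z' (finally) → 'K' (outer except ZeroDivisionError) → 'R' (after the try/except). Output: JZKR

Answer: JZKR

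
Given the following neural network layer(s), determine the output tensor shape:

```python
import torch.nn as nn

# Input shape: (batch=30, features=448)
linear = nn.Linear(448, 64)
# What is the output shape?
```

Input: (30, 448) -> Output: (30, 64)

Answer: (30, 64)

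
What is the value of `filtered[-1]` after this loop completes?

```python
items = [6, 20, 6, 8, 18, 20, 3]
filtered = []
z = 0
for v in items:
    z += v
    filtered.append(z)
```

Cumulative sum ends at 81
`filtered` takes the values: [] → [6] → [6, 26] → [6, 26, 32] → [6, 26, 32, 40] → [6, 26, 32, 40, 58] → [6, 26, 32, 40, 58, 78] → [6, 26, 32, 40, 58, 78, 81]
So `filtered[-1]` = 81

Answer: 81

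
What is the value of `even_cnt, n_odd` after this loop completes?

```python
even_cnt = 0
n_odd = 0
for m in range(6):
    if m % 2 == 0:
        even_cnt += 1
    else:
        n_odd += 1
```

Count evens and odds in range(6)
`even_cnt, n_odd` takes the values: (0, 0) → (1, 0) → (1, 1) → (2, 1) → (2, 2) → (3, 2) → (3, 3)

Answer: 3, 3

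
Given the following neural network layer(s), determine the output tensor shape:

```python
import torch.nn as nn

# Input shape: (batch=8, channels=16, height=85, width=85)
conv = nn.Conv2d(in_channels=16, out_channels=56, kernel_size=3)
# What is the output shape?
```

Input: (8, 16, 85, 85) -> Output: (8, 56, 83, 83)

Answer: (8, 56, 83, 83)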